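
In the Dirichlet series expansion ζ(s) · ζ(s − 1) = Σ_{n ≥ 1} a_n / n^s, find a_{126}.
σ(126) = 312

In the product (Σ m^0/m^s)(Σ k / k^s) = Σ (Σ_{d | n} d) / n^s, the coefficient of 1/n^s is σ(n) = Σ_{d | n} d. For n = 126, divisors are [1, 2, 3, 6, 7, 9, 14, 18, 21, 42, 63, 126]; summing: σ(126) = 312.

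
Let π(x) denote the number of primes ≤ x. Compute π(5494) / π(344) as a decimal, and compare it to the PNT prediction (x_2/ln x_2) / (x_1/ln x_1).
π(5494)/π(344) = 725/68 ≈ 10.6618;  PNT prediction ≈ 10.8322.

π(344) = 68 and π(5494) = 725, so π(5494)/π(344) ≈ 10.6618. The PNT-predicted ratio is (5494/ln(5494)) / (344/ln(344)) ≈ 10.8322. The two agree to within a few percent, as expected.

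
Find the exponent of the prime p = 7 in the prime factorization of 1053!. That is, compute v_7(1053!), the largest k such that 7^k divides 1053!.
v_7(1053!) = 174

Legendre's formula: v_p(n!) = Σ_{k ≥ 1} ⌊n / p^k⌋. For p = 7, n = 1053, the terms are:
  ⌊1053/7^1⌋ = ⌊1053/7⌋ = 150
  ⌊1053/7^2⌋ = ⌊1053/49⌋ = 21
  ⌊1053/7^3⌋ = ⌊1053/343⌋ = 3
(the next term ⌊1053/7^4⌋ = 0, terminating the sum). Summing: v_7(1053!) = 150 + 21 + 3 = 174.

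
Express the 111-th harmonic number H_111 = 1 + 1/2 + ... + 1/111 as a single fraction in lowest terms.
H_111 = 813811190043550229600356295599093692454010452277/153803387341307877636928566091115101174034840640

Direct summation: H_111 = 1 + 1/2 + ... + 1/111. The least common denominator is lcm(1, ..., 111) = 8459186303771933270031071135011330564571916235200; over this denominator the numerator is 8459186303771933270031071135011330564571916235200 + 4229593151885966635015535567505665282285958117600 + 2819728767923977756677023711670443521523972078400 + 2114796575942983317507767783752832641142979058800 + 1691837260754386654006214227002266112914383247040 + 1409864383961988878338511855835221760761986039200 + 1208455186253133324290153019287332937795988033600 + 1057398287971491658753883891876416320571489529400 + 939909589307992585559007903890147840507990692800 + 845918630377193327003107113501133056457191623520 + 769016936706539388184642830455575505870174203200 + 704932191980994439169255927917610880380993019600 + 650706638751687174617774702693179274197839710400 + 604227593126566662145076509643666468897994016800 + 563945753584795551335404742334088704304794415680 + 528699143985745829376941945938208160285744764700 + 497599194339525486472415949118313562621877425600 + 469954794653996292779503951945073920253995346400 + 445220331777470172106898480790070029714311380800 + 422959315188596663501553556750566528228595811760 + 402818395417711108096717673095777645931996011200 + 384508468353269694092321415227787752935087101600 + 367790708859649272610046571087449154981387662400 + 352466095990497219584627963958805440190496509800 + 338367452150877330801242845400453222582876649408 + 325353319375843587308887351346589637098919855200 + 313303196435997528519669301296715946835996897600 + 302113796563283331072538254821833234448997008400 + 291696079440411492070036935690045881536962628800 + 281972876792397775667702371167044352152397207840 + 272876977541030105484873262419720340792642459200 + 264349571992872914688470972969104080142872382350 + 256338978902179796061547610151858501956724734400 + 248799597169762743236207974559156781310938712800 + 241691037250626664858030603857466587559197606720 + 234977397326998146389751975972536960126997673200 + 228626656858700899190028949594900826069511249600 + 222610165888735086053449240395035014857155690400 + 216902212917229058205924900897726424732613236800 + 211479657594298331750776778375283264114297905880 + 206321617165169104147099295975886111331022347200 + 201409197708855554048358836547888822965998005600 + 196725262878417052791420258953751873594695726400 + 192254234176634847046160707613893876467543550800 + 187981917861598517111801580778029568101598138560 + 183895354429824636305023285543724577490693831200 + 179982687314296452553852577340666607756849281600 + 176233047995248609792313981979402720095248254900 + 172636455179019046327164717041047562542284004800 + 169183726075438665400621422700226611291438324704 + 165866398113175162157471983039437854207292475200 + 162676659687921793654443675673294818549459927600 + 159607288750413835283605115754930765369281438400 + 156651598217998764259834650648357973417998448800 + 153803387341307877636928566091115101174034840640 + 151056898281641665536269127410916617224498504200 + 148406777259156724035632826930023343238103793600 + 145848039720205746035018467845022940768481314400 + 143376039046981919831035103983242890924947732800 + 140986438396198887833851185583522176076198603920 + 138675185307736610984115920246087386304457643200 + 136438488770515052742436631209860170396321229600 + 134272798472570369365572557698592548643998670400 + 132174785996436457344235486484552040071436191175 + 130141327750337434923554940538635854839567942080 + 128169489451089898030773805075929250978362367200 + 126256511996596018955687628880766127829431585600 + 124399798584881371618103987279578390655469356400 + 122596902953216424203348857029149718327129220800 + 120845518625313332429015301928733293779598803360 + 119143469067210327746916494859314514993970651200 + 117488698663499073194875987986268480063498836600 + 115879264435231962603165358013853843350300222400 + 114313328429350449595014474797450413034755624800 + 112789150716959110267080948466817740860958883136 + 111305082944367543026724620197517507428577845200 + 109859562386648484026377547207939357981453457600 + 108451106458614529102962450448863212366306618400 + 107078307642682699620646470063434564108505268800 + 105739828797149165875388389187641632057148952940 + 104434398811999176173223100432238648945332299200 + 103160808582584552073549647987943055665511173600 + 101917907274360641807603266686883500777974894400 + 100704598854427777024179418273944411482999002800 + 99519838867905097294483189823662712524375485120 + 98362631439208526395710129476875936797347863200 + 97232026480137164023345645230015293845654209600 + 96127117088317423523080353806946938233771775400 + 95047037121032958090236754325970006343504676800 + 93990958930799258555900790389014784050799069280 + 92958091250241024945396386099025610599691387200 + 91947677214912318152511642771862288745346915600 + 90958992513676701828291087473240113597547486400 + 89991343657148226276926288670333303878424640800 + 89044066355494034421379696158014005942862276160 + 88116523997624304896156990989701360047624127450 + 87208106224452920309598671494962170768782641600 + 86318227589509523163582358520523781271142002400 + 85446326300726598687182536717286167318908244800 + 84591863037719332700310711350113305645719162352 + 83754319839326071980505654802092381827444715200 + 82933199056587581078735991519718927103646237600 + 82128022366717798738165739174867287034678798400 + 81338329843960896827221837836647409274729963800 + 80563679083542221619343534619155529186399202240 + 79803644375206917641802557877465382684640719200 + 79057815923102180093748328364591874435251553600 + 78325799108999382129917325324178986708999224400 + 77607213796072782293863037935883766647448772800 + 76901693670653938818464283045557550587017420320 + 76208885619566966396676316531633608689837083200 = 44759615452395262628019596257950153084970574875235, so H_111 = 44759615452395262628019596257950153084970574875235/8459186303771933270031071135011330564571916235200; reducing by gcd(44759615452395262628019596257950153084970574875235, 8459186303771933270031071135011330564571916235200) = 55 gives 813811190043550229600356295599093692454010452277/153803387341307877636928566091115101174034840640 ≈ 5.29124. (The PNT-adjacent estimate ln(111) + γ ≈ 5.28675 matches within O(1/n).)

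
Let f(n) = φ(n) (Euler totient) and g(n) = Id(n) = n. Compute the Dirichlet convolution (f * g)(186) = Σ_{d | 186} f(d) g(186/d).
(φ * Id)(186) = 915

Divisors of 186: [1, 2, 3, 6, 31, 62, 93, 186]. For each d | 186:
  d = 1: φ(1) · Id(186/1) = 1 · 186 = 186
  d = 2: φ(2) · Id(186/2) = 1 · 93 = 93
  d = 3: φ(3) · Id(186/3) = 2 · 62 = 124
  d = 6: φ(6) · Id(186/6) = 2 · 31 = 62
  d = 31: φ(31) · Id(186/31) = 30 · 6 = 180
  d = 62: φ(62) · Id(186/62) = 30 · 3 = 90
  d = 93: φ(93) · Id(186/93) = 60 · 2 = 120
  d = 186: φ(186) · Id(186/186) = 60 · 1 = 60
Summing: (φ * Id)(186) = 186 + 93 + 124 + 62 + 180 + 90 + 120 + 60 = 915.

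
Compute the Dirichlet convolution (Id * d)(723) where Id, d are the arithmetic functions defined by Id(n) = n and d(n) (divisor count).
(Id * d)(723) = 1215

Divisors of 723: [1, 3, 241, 723]. For each d | 723:
  d = 1: Id(1) · d(723/1) = 1 · 4 = 4
  d = 3: Id(3) · d(723/3) = 3 · 2 = 6
  d = 241: Id(241) · d(723/241) = 241 · 2 = 482
  d = 723: Id(723) · d(723/723) = 723 · 1 = 723
Summing: (Id * d)(723) = 4 + 6 + 482 + 723 = 1215.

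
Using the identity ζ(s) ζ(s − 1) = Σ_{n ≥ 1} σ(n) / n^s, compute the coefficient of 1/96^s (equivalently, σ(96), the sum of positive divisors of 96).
σ(96) = 252

In the product (Σ m^0/m^s)(Σ k / k^s) = Σ (Σ_{d | n} d) / n^s, the coefficient of 1/n^s is σ(n) = Σ_{d | n} d. For n = 96, divisors are [1, 2, 3, 4, 6, 8, 12, 16, 24, 32, 48, 96]; summing: σ(96) = 252.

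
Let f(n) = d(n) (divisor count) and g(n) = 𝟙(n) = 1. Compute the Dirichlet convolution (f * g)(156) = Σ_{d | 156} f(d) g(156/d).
(d * 𝟙)(156) = 54

Divisors of 156: [1, 2, 3, 4, 6, 12, 13, 26, 39, 52, 78, 156]. For each d | 156:
  d = 1: d(1) · 𝟙(156/1) = 1 · 1 = 1
  d = 2: d(2) · 𝟙(156/2) = 2 · 1 = 2
  d = 3: d(3) · 𝟙(156/3) = 2 · 1 = 2
  d = 4: d(4) · 𝟙(156/4) = 3 · 1 = 3
  d = 6: d(6) · 𝟙(156/6) = 4 · 1 = 4
  d = 12: d(12) · 𝟙(156/12) = 6 · 1 = 6
  d = 13: d(13) · 𝟙(156/13) = 2 · 1 = 2
  d = 26: d(26) · 𝟙(156/26) = 4 · 1 = 4
  d = 39: d(39) · 𝟙(156/39) = 4 · 1 = 4
  d = 52: d(52) · 𝟙(156/52) = 6 · 1 = 6
  d = 78: d(78) · 𝟙(156/78) = 8 · 1 = 8
  d = 156: d(156) · 𝟙(156/156) = 12 · 1 = 12
Summing: (d * 𝟙)(156) = 1 + 2 + 2 + 3 + 4 + 6 + 2 + 4 + 4 + 6 + 8 + 12 = 54.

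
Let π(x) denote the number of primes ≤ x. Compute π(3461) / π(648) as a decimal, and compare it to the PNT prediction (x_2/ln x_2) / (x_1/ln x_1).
π(3461)/π(648) = 484/118 ≈ 4.1017;  PNT prediction ≈ 4.2430.

π(648) = 118 and π(3461) = 484, so π(3461)/π(648) ≈ 4.1017. The PNT-predicted ratio is (3461/ln(3461)) / (648/ln(648)) ≈ 4.2430. The two agree to within a few percent, as expected.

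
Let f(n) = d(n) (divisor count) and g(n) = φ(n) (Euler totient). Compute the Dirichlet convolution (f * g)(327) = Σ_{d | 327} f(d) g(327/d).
(d * φ)(327) = 440

Divisors of 327: [1, 3, 109, 327]. For each d | 327:
  d = 1: d(1) · φ(327/1) = 1 · 216 = 216
  d = 3: d(3) · φ(327/3) = 2 · 108 = 216
  d = 109: d(109) · φ(327/109) = 2 · 2 = 4
  d = 327: d(327) · φ(327/327) = 4 · 1 = 4
Summing: (d * φ)(327) = 216 + 216 + 4 + 4 = 440.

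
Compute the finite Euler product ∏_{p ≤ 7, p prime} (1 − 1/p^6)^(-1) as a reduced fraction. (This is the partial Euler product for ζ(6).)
∏ = 5359375/5268016

The primes p ≤ 7 are [2, 3, 5, 7]. For each prime, (1 − 1/p^6)^(-1) = p^6 / (p^6 − 1). The product is (1 − 1/2^6)^(-1), (1 − 1/3^6)^(-1), (1 − 1/5^6)^(-1), (1 − 1/7^6)^(-1) = ∏ p^6 / (p^6 − 1) = 5359375/5268016.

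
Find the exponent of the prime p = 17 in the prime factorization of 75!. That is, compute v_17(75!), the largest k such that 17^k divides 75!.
v_17(75!) = 4

Legendre's formula: v_p(n!) = Σ_{k ≥ 1} ⌊n / p^k⌋. For p = 17, n = 75, the terms are:
  ⌊75/17^1⌋ = ⌊75/17⌋ = 4
(the next term ⌊75/17^2⌋ = 0, terminating the sum). Summing: v_17(75!) = 4 = 4.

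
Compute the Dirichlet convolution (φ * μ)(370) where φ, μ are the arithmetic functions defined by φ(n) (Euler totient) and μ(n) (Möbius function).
(φ * μ)(370) = 0

Divisors of 370: [1, 2, 5, 10, 37, 74, 185, 370]. For each d | 370:
  d = 1: φ(1) · μ(370/1) = 1 · -1 = -1
  d = 2: φ(2) · μ(370/2) = 1 · 1 = 1
  d = 5: φ(5) · μ(370/5) = 4 · 1 = 4
  d = 10: φ(10) · μ(370/10) = 4 · -1 = -4
  d = 37: φ(37) · μ(370/37) = 36 · 1 = 36
  d = 74: φ(74) · μ(370/74) = 36 · -1 = -36
  d = 185: φ(185) · μ(370/185) = 144 · -1 = -144
  d = 370: φ(370) · μ(370/370) = 144 · 1 = 144
Summing: (φ * μ)(370) = -1 + 1 + 4 + -4 + 36 + -36 + -144 + 144 = 0.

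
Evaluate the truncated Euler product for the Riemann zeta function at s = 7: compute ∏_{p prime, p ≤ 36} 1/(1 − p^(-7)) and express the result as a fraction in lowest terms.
∏ = 37031956963631386906046525229438701635098769061332515193389940565625/36725327022248259763071767483224373757798563246158812707599806493184

The primes p ≤ 36 are [2, 3, 5, 7, 11, 13, 17, 19, 23, 29, 31]. For each prime, (1 − 1/p^7)^(-1) = p^7 / (p^7 − 1). The product is (1 − 1/2^7)^(-1), (1 − 1/3^7)^(-1), (1 − 1/5^7)^(-1), (1 − 1/7^7)^(-1), (1 − 1/11^7)^(-1), (1 − 1/13^7)^(-1), (1 − 1/17^7)^(-1), (1 − 1/19^7)^(-1), (1 − 1/23^7)^(-1), (1 − 1/29^7)^(-1), (1 − 1/31^7)^(-1) = ∏ p^7 / (p^7 − 1) = 37031956963631386906046525229438701635098769061332515193389940565625/36725327022248259763071767483224373757798563246158812707599806493184.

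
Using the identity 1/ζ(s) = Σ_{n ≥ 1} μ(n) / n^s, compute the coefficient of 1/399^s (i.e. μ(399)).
μ(399) = -1

Factor n = 399 = 3 · 7 · 19. μ(n) = 0 if any exponent ≥ 2 (not squarefree); otherwise μ(n) = (−1)^{ω(n)} where ω(n) is the number of distinct prime factors. Applying: μ(399) = -1.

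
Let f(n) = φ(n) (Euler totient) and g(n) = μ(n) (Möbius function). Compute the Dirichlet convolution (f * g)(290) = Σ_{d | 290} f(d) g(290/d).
(φ * μ)(290) = 0

Divisors of 290: [1, 2, 5, 10, 29, 58, 145, 290]. For each d | 290:
  d = 1: φ(1) · μ(290/1) = 1 · -1 = -1
  d = 2: φ(2) · μ(290/2) = 1 · 1 = 1
  d = 5: φ(5) · μ(290/5) = 4 · 1 = 4
  d = 10: φ(10) · μ(290/10) = 4 · -1 = -4
  d = 29: φ(29) · μ(290/29) = 28 · 1 = 28
  d = 58: φ(58) · μ(290/58) = 28 · -1 = -28
  d = 145: φ(145) · μ(290/145) = 112 · -1 = -112
  d = 290: φ(290) · μ(290/290) = 112 · 1 = 112
Summing: (φ * μ)(290) = -1 + 1 + 4 + -4 + 28 + -28 + -112 + 112 = 0.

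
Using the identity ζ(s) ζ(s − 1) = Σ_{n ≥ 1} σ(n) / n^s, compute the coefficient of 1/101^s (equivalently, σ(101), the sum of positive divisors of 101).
σ(101) = 102

In the product (Σ m^0/m^s)(Σ k / k^s) = Σ (Σ_{d | n} d) / n^s, the coefficient of 1/n^s is σ(n) = Σ_{d | n} d. For n = 101, divisors are [1, 101]; summing: σ(101) = 102.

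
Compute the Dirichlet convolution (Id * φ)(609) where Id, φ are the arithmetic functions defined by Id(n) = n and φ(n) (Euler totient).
(Id * φ)(609) = 3705

Divisors of 609: [1, 3, 7, 21, 29, 87, 203, 609]. For each d | 609:
  d = 1: Id(1) · φ(609/1) = 1 · 336 = 336
  d = 3: Id(3) · φ(609/3) = 3 · 168 = 504
  d = 7: Id(7) · φ(609/7) = 7 · 56 = 392
  d = 21: Id(21) · φ(609/21) = 21 · 28 = 588
  d = 29: Id(29) · φ(609/29) = 29 · 12 = 348
  d = 87: Id(87) · φ(609/87) = 87 · 6 = 522
  d = 203: Id(203) · φ(609/203) = 203 · 2 = 406
  d = 609: Id(609) · φ(609/609) = 609 · 1 = 609
Summing: (Id * φ)(609) = 336 + 504 + 392 + 588 + 348 + 522 + 406 + 609 = 3705.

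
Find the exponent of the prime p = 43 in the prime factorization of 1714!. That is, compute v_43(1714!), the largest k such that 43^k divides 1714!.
v_43(1714!) = 39

Legendre's formula: v_p(n!) = Σ_{k ≥ 1} ⌊n / p^k⌋. For p = 43, n = 1714, the terms are:
  ⌊1714/43^1⌋ = ⌊1714/43⌋ = 39
(the next term ⌊1714/43^2⌋ = 0, terminating the sum). Summing: v_43(1714!) = 39 = 39.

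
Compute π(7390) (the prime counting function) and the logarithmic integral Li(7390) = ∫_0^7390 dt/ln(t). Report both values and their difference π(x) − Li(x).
π(7390) = 938;  Li(7390) ≈ 958.24;  π(x) − Li(x) ≈ -20.24.

Direct count of primes ≤ 7390 gives π(7390) = 938. Numerical evaluation of the logarithmic integral gives Li(7390) ≈ 958.24. The difference π(x) − Li(x) ≈ -20.24 is typically negative for small/moderate x (Li(x) overestimates), though Littlewood's theorem shows this sign changes infinitely often.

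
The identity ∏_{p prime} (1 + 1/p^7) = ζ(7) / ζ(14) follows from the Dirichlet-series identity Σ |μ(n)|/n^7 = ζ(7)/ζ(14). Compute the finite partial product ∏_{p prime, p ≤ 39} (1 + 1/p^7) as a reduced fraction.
∏ = 228018297549409144061012751313154880100808796638571013381923478410878979964928/226144123234654878853445211850814351110881099376313221108562837934941141853125

The primes p ≤ 39 are [2, 3, 5, 7, 11, 13, 17, 19, 23, 29, 31, 37]. For each, (1 + 1/p^7) = (p^7 + 1)/p^7. Multiplying these fractions over p ∈ [2, 3, 5, 7, 11, 13, 17, 19, 23, 29, 31, 37] gives 228018297549409144061012751313154880100808796638571013381923478410878979964928/226144123234654878853445211850814351110881099376313221108562837934941141853125. (In the limit P → ∞ this tends to ζ(7)/ζ(14).)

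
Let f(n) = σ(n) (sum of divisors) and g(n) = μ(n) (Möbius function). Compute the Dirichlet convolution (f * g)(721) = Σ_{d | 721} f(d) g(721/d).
(σ * μ)(721) = 721

Divisors of 721: [1, 7, 103, 721]. For each d | 721:
  d = 1: σ(1) · μ(721/1) = 1 · 1 = 1
  d = 7: σ(7) · μ(721/7) = 8 · -1 = -8
  d = 103: σ(103) · μ(721/103) = 104 · -1 = -104
  d = 721: σ(721) · μ(721/721) = 832 · 1 = 832
Summing: (σ * μ)(721) = 1 + -8 + -104 + 832 = 721.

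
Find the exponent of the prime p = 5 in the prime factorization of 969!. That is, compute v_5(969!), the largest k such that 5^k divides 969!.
v_5(969!) = 239

Legendre's formula: v_p(n!) = Σ_{k ≥ 1} ⌊n / p^k⌋. For p = 5, n = 969, the terms are:
  ⌊969/5^1⌋ = ⌊969/5⌋ = 193
  ⌊969/5^2⌋ = ⌊969/25⌋ = 38
  ⌊969/5^3⌋ = ⌊969/125⌋ = 7
  ⌊969/5^4⌋ = ⌊969/625⌋ = 1
(the next term ⌊969/5^5⌋ = 0, terminating the sum). Summing: v_5(969!) = 193 + 38 + 7 + 1 = 239.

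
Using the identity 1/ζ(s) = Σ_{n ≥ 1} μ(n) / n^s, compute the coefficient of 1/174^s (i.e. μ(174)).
μ(174) = -1

Factor n = 174 = 2 · 3 · 29. μ(n) = 0 if any exponent ≥ 2 (not squarefree); otherwise μ(n) = (−1)^{ω(n)} where ω(n) is the number of distinct prime factors. Applying: μ(174) = -1.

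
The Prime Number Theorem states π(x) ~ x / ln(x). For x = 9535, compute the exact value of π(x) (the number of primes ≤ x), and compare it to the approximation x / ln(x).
π(9535) = 1180;  x/ln(x) ≈ 1040.63;  relative error ≈ 11.81%.

Directly count primes up to 9535: π(9535) = 1180. The PNT approximation gives 9535/ln(9535) ≈ 9535/9.16272 ≈ 1040.63. Relative error (π(x) − x/ln(x)) / π(x) ≈ 11.81%; the approximation is known to undercount slightly (Li(x) is a better estimate).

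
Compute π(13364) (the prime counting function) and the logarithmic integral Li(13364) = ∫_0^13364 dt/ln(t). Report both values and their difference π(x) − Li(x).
π(13364) = 1585;  Li(13364) ≈ 1605.48;  π(x) − Li(x) ≈ -20.48.

Direct count of primes ≤ 13364 gives π(13364) = 1585. Numerical evaluation of the logarithmic integral gives Li(13364) ≈ 1605.48. The difference π(x) − Li(x) ≈ -20.48 is typically negative for small/moderate x (Li(x) overestimates), though Littlewood's theorem shows this sign changes infinitely often.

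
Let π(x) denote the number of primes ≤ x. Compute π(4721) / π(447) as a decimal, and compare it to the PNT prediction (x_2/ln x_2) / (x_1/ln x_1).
π(4721)/π(447) = 636/86 ≈ 7.3953;  PNT prediction ≈ 7.6187.

π(447) = 86 and π(4721) = 636, so π(4721)/π(447) ≈ 7.3953. The PNT-predicted ratio is (4721/ln(4721)) / (447/ln(447)) ≈ 7.6187. The two agree to within a few percent, as expected.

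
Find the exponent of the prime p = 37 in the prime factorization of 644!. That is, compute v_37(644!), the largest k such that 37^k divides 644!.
v_37(644!) = 17

Legendre's formula: v_p(n!) = Σ_{k ≥ 1} ⌊n / p^k⌋. For p = 37, n = 644, the terms are:
  ⌊644/37^1⌋ = ⌊644/37⌋ = 17
(the next term ⌊644/37^2⌋ = 0, terminating the sum). Summing: v_37(644!) = 17 = 17.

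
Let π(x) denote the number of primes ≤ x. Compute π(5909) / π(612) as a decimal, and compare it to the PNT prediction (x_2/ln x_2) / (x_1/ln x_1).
π(5909)/π(612) = 777/111 ≈ 7.0000;  PNT prediction ≈ 7.1342.

π(612) = 111 and π(5909) = 777, so π(5909)/π(612) ≈ 7.0000. The PNT-predicted ratio is (5909/ln(5909)) / (612/ln(612)) ≈ 7.1342. The two agree to within a few percent, as expected.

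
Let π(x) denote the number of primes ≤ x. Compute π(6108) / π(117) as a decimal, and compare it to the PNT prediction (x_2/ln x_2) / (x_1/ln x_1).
π(6108)/π(117) = 796/30 ≈ 26.5333;  PNT prediction ≈ 28.5190.

π(117) = 30 and π(6108) = 796, so π(6108)/π(117) ≈ 26.5333. The PNT-predicted ratio is (6108/ln(6108)) / (117/ln(117)) ≈ 28.5190. The two agree to within a few percent, as expected.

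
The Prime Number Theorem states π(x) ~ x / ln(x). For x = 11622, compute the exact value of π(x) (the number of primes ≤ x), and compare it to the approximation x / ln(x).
π(11622) = 1398;  x/ln(x) ≈ 1241.58;  relative error ≈ 11.19%.

Directly count primes up to 11622: π(11622) = 1398. The PNT approximation gives 11622/ln(11622) ≈ 11622/9.36066 ≈ 1241.58. Relative error (π(x) − x/ln(x)) / π(x) ≈ 11.19%; the approximation is known to undercount slightly (Li(x) is a better estimate).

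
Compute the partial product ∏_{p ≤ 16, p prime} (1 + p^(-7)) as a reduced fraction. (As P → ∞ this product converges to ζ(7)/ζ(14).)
∏ = 131129952026000311359081292/130052142598591679794453125

The primes p ≤ 16 are [2, 3, 5, 7, 11, 13]. For each, (1 + 1/p^7) = (p^7 + 1)/p^7. Multiplying these fractions over p ∈ [2, 3, 5, 7, 11, 13] gives 131129952026000311359081292/130052142598591679794453125. (In the limit P → ∞ this tends to ζ(7)/ζ(14).)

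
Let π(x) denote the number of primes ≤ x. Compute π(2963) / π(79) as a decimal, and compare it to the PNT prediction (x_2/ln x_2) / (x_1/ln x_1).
π(2963)/π(79) = 427/22 ≈ 19.4091;  PNT prediction ≈ 20.5007.

π(79) = 22 and π(2963) = 427, so π(2963)/π(79) ≈ 19.4091. The PNT-predicted ratio is (2963/ln(2963)) / (79/ln(79)) ≈ 20.5007. The two agree to within a few percent, as expected.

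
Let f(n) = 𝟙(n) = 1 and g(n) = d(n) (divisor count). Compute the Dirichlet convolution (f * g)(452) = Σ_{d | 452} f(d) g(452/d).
(𝟙 * d)(452) = 18

Divisors of 452: [1, 2, 4, 113, 226, 452]. For each d | 452:
  d = 1: 𝟙(1) · d(452/1) = 1 · 6 = 6
  d = 2: 𝟙(2) · d(452/2) = 1 · 4 = 4
  d = 4: 𝟙(4) · d(452/4) = 1 · 2 = 2
  d = 113: 𝟙(113) · d(452/113) = 1 · 3 = 3
  d = 226: 𝟙(226) · d(452/226) = 1 · 2 = 2
  d = 452: 𝟙(452) · d(452/452) = 1 · 1 = 1
Summing: (𝟙 * d)(452) = 6 + 4 + 2 + 3 + 2 + 1 = 18.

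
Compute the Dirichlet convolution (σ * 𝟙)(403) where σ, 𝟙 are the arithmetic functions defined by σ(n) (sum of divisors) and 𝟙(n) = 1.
(σ * 𝟙)(403) = 495

Divisors of 403: [1, 13, 31, 403]. For each d | 403:
  d = 1: σ(1) · 𝟙(403/1) = 1 · 1 = 1
  d = 13: σ(13) · 𝟙(403/13) = 14 · 1 = 14
  d = 31: σ(31) · 𝟙(403/31) = 32 · 1 = 32
  d = 403: σ(403) · 𝟙(403/403) = 448 · 1 = 448
Summing: (σ * 𝟙)(403) = 1 + 14 + 32 + 448 = 495.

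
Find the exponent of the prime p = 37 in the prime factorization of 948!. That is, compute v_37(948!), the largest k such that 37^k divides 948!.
v_37(948!) = 25

Legendre's formula: v_p(n!) = Σ_{k ≥ 1} ⌊n / p^k⌋. For p = 37, n = 948, the terms are:
  ⌊948/37^1⌋ = ⌊948/37⌋ = 25
(the next term ⌊948/37^2⌋ = 0, terminating the sum). Summing: v_37(948!) = 25 = 25.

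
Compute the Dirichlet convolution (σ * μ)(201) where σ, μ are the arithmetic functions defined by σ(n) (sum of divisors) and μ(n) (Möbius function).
(σ * μ)(201) = 201

Divisors of 201: [1, 3, 67, 201]. For each d | 201:
  d = 1: σ(1) · μ(201/1) = 1 · 1 = 1
  d = 3: σ(3) · μ(201/3) = 4 · -1 = -4
  d = 67: σ(67) · μ(201/67) = 68 · -1 = -68
  d = 201: σ(201) · μ(201/201) = 272 · 1 = 272
Summing: (σ * μ)(201) = 1 + -4 + -68 + 272 = 201.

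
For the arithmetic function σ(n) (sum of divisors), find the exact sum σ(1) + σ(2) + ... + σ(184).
Σ_{n ≤ 184} σ(n) = 27946

Compute σ(n) for each 1 ≤ n ≤ 184: σ(1) = 1, σ(2) = 3, σ(3) = 4, σ(4) = 7, σ(5) = 6, σ(6) = 12, σ(7) = 8, σ(8) = 15, σ(9) = 13, σ(10) = 18, σ(11) = 12, σ(12) = 28, σ(13) = 14, σ(14) = 24, σ(15) = 24, σ(16) = 31, σ(17) = 18, σ(18) = 39, σ(19) = 20, σ(20) = 42, σ(21) = 32, σ(22) = 36, σ(23) = 24, σ(24) = 60, σ(25) = 31, σ(26) = 42, σ(27) = 40, σ(28) = 56, σ(29) = 30, σ(30) = 72, σ(31) = 32, σ(32) = 63, σ(33) = 48, σ(34) = 54, σ(35) = 48, σ(36) = 91, σ(37) = 38, σ(38) = 60, σ(39) = 56, σ(40) = 90, σ(41) = 42, σ(42) = 96, σ(43) = 44, σ(44) = 84, σ(45) = 78, σ(46) = 72, σ(47) = 48, σ(48) = 124, σ(49) = 57, σ(50) = 93, σ(51) = 72, σ(52) = 98, σ(53) = 54, σ(54) = 120, σ(55) = 72, σ(56) = 120, σ(57) = 80, σ(58) = 90, σ(59) = 60, σ(60) = 168, σ(61) = 62, σ(62) = 96, σ(63) = 104, σ(64) = 127, σ(65) = 84, σ(66) = 144, σ(67) = 68, σ(68) = 126, σ(69) = 96, σ(70) = 144, σ(71) = 72, σ(72) = 195, σ(73) = 74, σ(74) = 114, σ(75) = 124, σ(76) = 140, σ(77) = 96, σ(78) = 168, σ(79) = 80, σ(80) = 186, σ(81) = 121, σ(82) = 126, σ(83) = 84, σ(84) = 224, σ(85) = 108, σ(86) = 132, σ(87) = 120, σ(88) = 180, σ(89) = 90, σ(90) = 234, σ(91) = 112, σ(92) = 168, σ(93) = 128, σ(94) = 144, σ(95) = 120, σ(96) = 252, σ(97) = 98, σ(98) = 171, σ(99) = 156, σ(100) = 217, σ(101) = 102, σ(102) = 216, σ(103) = 104, σ(104) = 210, σ(105) = 192, σ(106) = 162, σ(107) = 108, σ(108) = 280, σ(109) = 110, σ(110) = 216, σ(111) = 152, σ(112) = 248, σ(113) = 114, σ(114) = 240, σ(115) = 144, σ(116) = 210, σ(117) = 182, σ(118) = 180, σ(119) = 144, σ(120) = 360, σ(121) = 133, σ(122) = 186, σ(123) = 168, σ(124) = 224, σ(125) = 156, σ(126) = 312, σ(127) = 128, σ(128) = 255, σ(129) = 176, σ(130) = 252, σ(131) = 132, σ(132) = 336, σ(133) = 160, σ(134) = 204, σ(135) = 240, σ(136) = 270, σ(137) = 138, σ(138) = 288, σ(139) = 140, σ(140) = 336, σ(141) = 192, σ(142) = 216, σ(143) = 168, σ(144) = 403, σ(145) = 180, σ(146) = 222, σ(147) = 228, σ(148) = 266, σ(149) = 150, σ(150) = 372, σ(151) = 152, σ(152) = 300, σ(153) = 234, σ(154) = 288, σ(155) = 192, σ(156) = 392, σ(157) = 158, σ(158) = 240, σ(159) = 216, σ(160) = 378, σ(161) = 192, σ(162) = 363, σ(163) = 164, σ(164) = 294, σ(165) = 288, σ(166) = 252, σ(167) = 168, σ(168) = 480, σ(169) = 183, σ(170) = 324, σ(171) = 260, σ(172) = 308, σ(173) = 174, σ(174) = 360, σ(175) = 248, σ(176) = 372, σ(177) = 240, σ(178) = 270, σ(179) = 180, σ(180) = 546, σ(181) = 182, σ(182) = 336, σ(183) = 248, σ(184) = 360. Summing all 184 values: 27946. (Average order: Σ_{n ≤ x} σ(n) ~ (π²/12) x². For x = 184, (π²/12)·184² ≈ 27845.44.)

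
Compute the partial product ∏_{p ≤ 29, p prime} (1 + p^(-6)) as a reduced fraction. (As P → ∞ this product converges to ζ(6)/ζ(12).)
∏ = 31344089837749802352541348305925546573376360/30817336289378345714068650938087086407533397

The primes p ≤ 29 are [2, 3, 5, 7, 11, 13, 17, 19, 23, 29]. For each, (1 + 1/p^6) = (p^6 + 1)/p^6. Multiplying these fractions over p ∈ [2, 3, 5, 7, 11, 13, 17, 19, 23, 29] gives 31344089837749802352541348305925546573376360/30817336289378345714068650938087086407533397. (In the limit P → ∞ this tends to ζ(6)/ζ(12).)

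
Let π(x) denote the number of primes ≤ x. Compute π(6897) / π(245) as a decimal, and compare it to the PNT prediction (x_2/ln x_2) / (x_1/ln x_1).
π(6897)/π(245) = 886/53 ≈ 16.7170;  PNT prediction ≈ 17.5211.

π(245) = 53 and π(6897) = 886, so π(6897)/π(245) ≈ 16.7170. The PNT-predicted ratio is (6897/ln(6897)) / (245/ln(245)) ≈ 17.5211. The two agree to within a few percent, as expected.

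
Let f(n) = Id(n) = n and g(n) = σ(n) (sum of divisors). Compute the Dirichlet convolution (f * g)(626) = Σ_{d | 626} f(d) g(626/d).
(Id * σ)(626) = 3135

Divisors of 626: [1, 2, 313, 626]. For each d | 626:
  d = 1: Id(1) · σ(626/1) = 1 · 942 = 942
  d = 2: Id(2) · σ(626/2) = 2 · 314 = 628
  d = 313: Id(313) · σ(626/313) = 313 · 3 = 939
  d = 626: Id(626) · σ(626/626) = 626 · 1 = 626
Summing: (Id * σ)(626) = 942 + 628 + 939 + 626 = 3135.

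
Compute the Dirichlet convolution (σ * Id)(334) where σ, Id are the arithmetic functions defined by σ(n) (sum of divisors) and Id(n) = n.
(σ * Id)(334) = 1675

Divisors of 334: [1, 2, 167, 334]. For each d | 334:
  d = 1: σ(1) · Id(334/1) = 1 · 334 = 334
  d = 2: σ(2) · Id(334/2) = 3 · 167 = 501
  d = 167: σ(167) · Id(334/167) = 168 · 2 = 336
  d = 334: σ(334) · Id(334/334) = 504 · 1 = 504
Summing: (σ * Id)(334) = 334 + 501 + 336 + 504 = 1675.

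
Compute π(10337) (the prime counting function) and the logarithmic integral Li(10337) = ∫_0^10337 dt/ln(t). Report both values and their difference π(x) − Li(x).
π(10337) = 1269;  Li(10337) ≈ 1282.66;  π(x) − Li(x) ≈ -13.66.

Direct count of primes ≤ 10337 gives π(10337) = 1269. Numerical evaluation of the logarithmic integral gives Li(10337) ≈ 1282.66. The difference π(x) − Li(x) ≈ -13.66 is typically negative for small/moderate x (Li(x) overestimates), though Littlewood's theorem shows this sign changes infinitely often.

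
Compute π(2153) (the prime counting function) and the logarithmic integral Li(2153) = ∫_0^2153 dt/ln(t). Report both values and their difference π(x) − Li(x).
π(2153) = 325;  Li(2153) ≈ 334.84;  π(x) − Li(x) ≈ -9.84.

Direct count of primes ≤ 2153 gives π(2153) = 325. Numerical evaluation of the logarithmic integral gives Li(2153) ≈ 334.84. The difference π(x) − Li(x) ≈ -9.84 is typically negative for small/moderate x (Li(x) overestimates), though Littlewood's theorem shows this sign changes infinitely often.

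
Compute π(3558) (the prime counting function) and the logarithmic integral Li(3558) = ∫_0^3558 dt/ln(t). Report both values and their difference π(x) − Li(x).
π(3558) = 498;  Li(3558) ≈ 511.70;  π(x) − Li(x) ≈ -13.70.

Direct count of primes ≤ 3558 gives π(3558) = 498. Numerical evaluation of the logarithmic integral gives Li(3558) ≈ 511.70. The difference π(x) − Li(x) ≈ -13.70 is typically negative for small/moderate x (Li(x) overestimates), though Littlewood's theorem shows this sign changes infinitely often.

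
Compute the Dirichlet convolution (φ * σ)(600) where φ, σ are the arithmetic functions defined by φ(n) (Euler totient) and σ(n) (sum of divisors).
(φ * σ)(600) = 14400

Divisors of 600: [1, 2, 3, 4, 5, 6, 8, 10, 12, 15, 20, 24, 25, 30, 40, 50, 60, 75, 100, 120, 150, 200, 300, 600]. For each d | 600:
  d = 1: φ(1) · σ(600/1) = 1 · 1860 = 1860
  d = 2: φ(2) · σ(600/2) = 1 · 868 = 868
  d = 3: φ(3) · σ(600/3) = 2 · 465 = 930
  d = 4: φ(4) · σ(600/4) = 2 · 372 = 744
  d = 5: φ(5) · σ(600/5) = 4 · 360 = 1440
  d = 6: φ(6) · σ(600/6) = 2 · 217 = 434
  d = 8: φ(8) · σ(600/8) = 4 · 124 = 496
  d = 10: φ(10) · σ(600/10) = 4 · 168 = 672
  d = 12: φ(12) · σ(600/12) = 4 · 93 = 372
  d = 15: φ(15) · σ(600/15) = 8 · 90 = 720
  d = 20: φ(20) · σ(600/20) = 8 · 72 = 576
  d = 24: φ(24) · σ(600/24) = 8 · 31 = 248
  d = 25: φ(25) · σ(600/25) = 20 · 60 = 1200
  d = 30: φ(30) · σ(600/30) = 8 · 42 = 336
  d = 40: φ(40) · σ(600/40) = 16 · 24 = 384
  d = 50: φ(50) · σ(600/50) = 20 · 28 = 560
  d = 60: φ(60) · σ(600/60) = 16 · 18 = 288
  d = 75: φ(75) · σ(600/75) = 40 · 15 = 600
  d = 100: φ(100) · σ(600/100) = 40 · 12 = 480
  d = 120: φ(120) · σ(600/120) = 32 · 6 = 192
  d = 150: φ(150) · σ(600/150) = 40 · 7 = 280
  d = 200: φ(200) · σ(600/200) = 80 · 4 = 320
  d = 300: φ(300) · σ(600/300) = 80 · 3 = 240
  d = 600: φ(600) · σ(600/600) = 160 · 1 = 160
Summing: (φ * σ)(600) = 1860 + 868 + 930 + 744 + 1440 + 434 + 496 + 672 + 372 + 720 + 576 + 248 + 1200 + 336 + 384 + 560 + 288 + 600 + 480 + 192 + 280 + 320 + 240 + 160 = 14400.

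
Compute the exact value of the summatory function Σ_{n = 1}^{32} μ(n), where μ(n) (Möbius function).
Σ_{n ≤ 32} μ(n) = -4

Compute μ(n) for each 1 ≤ n ≤ 32: μ(1) = 1, μ(2) = -1, μ(3) = -1, μ(4) = 0, μ(5) = -1, μ(6) = 1, μ(7) = -1, μ(8) = 0, μ(9) = 0, μ(10) = 1, μ(11) = -1, μ(12) = 0, μ(13) = -1, μ(14) = 1, μ(15) = 1, μ(16) = 0, μ(17) = -1, μ(18) = 0, μ(19) = -1, μ(20) = 0, μ(21) = 1, μ(22) = 1, μ(23) = -1, μ(24) = 0, μ(25) = 0, μ(26) = 1, μ(27) = 0, μ(28) = 0, μ(29) = -1, μ(30) = -1, μ(31) = -1, μ(32) = 0. Summing all 32 values: -4. (Mertens function M(x) = Σ_{n ≤ x} μ(n); on average M(x) should be small (PNT ⟺ M(x) = o(x)).)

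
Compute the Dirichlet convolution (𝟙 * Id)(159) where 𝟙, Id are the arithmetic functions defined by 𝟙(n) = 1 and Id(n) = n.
(𝟙 * Id)(159) = 216

Divisors of 159: [1, 3, 53, 159]. For each d | 159:
  d = 1: 𝟙(1) · Id(159/1) = 1 · 159 = 159
  d = 3: 𝟙(3) · Id(159/3) = 1 · 53 = 53
  d = 53: 𝟙(53) · Id(159/53) = 1 · 3 = 3
  d = 159: 𝟙(159) · Id(159/159) = 1 · 1 = 1
Summing: (𝟙 * Id)(159) = 159 + 53 + 3 + 1 = 216.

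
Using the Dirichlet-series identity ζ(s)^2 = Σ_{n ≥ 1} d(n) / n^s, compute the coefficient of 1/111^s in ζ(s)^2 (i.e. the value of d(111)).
d(111) = 4

ζ(s)^2 = (Σ 1/m^s)(Σ 1/k^s). The coefficient of 1/n^s in the product is the number of ordered pairs (m, k) with mk = n, which equals d(n). For n = 111, divisors are [1, 3, 37, 111], so d(111) = 4.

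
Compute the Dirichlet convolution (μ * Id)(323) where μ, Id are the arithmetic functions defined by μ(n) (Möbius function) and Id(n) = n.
(μ * Id)(323) = 288

Divisors of 323: [1, 17, 19, 323]. For each d | 323:
  d = 1: μ(1) · Id(323/1) = 1 · 323 = 323
  d = 17: μ(17) · Id(323/17) = -1 · 19 = -19
  d = 19: μ(19) · Id(323/19) = -1 · 17 = -17
  d = 323: μ(323) · Id(323/323) = 1 · 1 = 1
Summing: (μ * Id)(323) = 323 + -19 + -17 + 1 = 288.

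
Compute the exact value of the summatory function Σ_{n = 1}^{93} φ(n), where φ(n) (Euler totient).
Σ_{n ≤ 93} φ(n) = 2656

Compute φ(n) for each 1 ≤ n ≤ 93: φ(1) = 1, φ(2) = 1, φ(3) = 2, φ(4) = 2, φ(5) = 4, φ(6) = 2, φ(7) = 6, φ(8) = 4, φ(9) = 6, φ(10) = 4, φ(11) = 10, φ(12) = 4, φ(13) = 12, φ(14) = 6, φ(15) = 8, φ(16) = 8, φ(17) = 16, φ(18) = 6, φ(19) = 18, φ(20) = 8, φ(21) = 12, φ(22) = 10, φ(23) = 22, φ(24) = 8, φ(25) = 20, φ(26) = 12, φ(27) = 18, φ(28) = 12, φ(29) = 28, φ(30) = 8, φ(31) = 30, φ(32) = 16, φ(33) = 20, φ(34) = 16, φ(35) = 24, φ(36) = 12, φ(37) = 36, φ(38) = 18, φ(39) = 24, φ(40) = 16, φ(41) = 40, φ(42) = 12, φ(43) = 42, φ(44) = 20, φ(45) = 24, φ(46) = 22, φ(47) = 46, φ(48) = 16, φ(49) = 42, φ(50) = 20, φ(51) = 32, φ(52) = 24, φ(53) = 52, φ(54) = 18, φ(55) = 40, φ(56) = 24, φ(57) = 36, φ(58) = 28, φ(59) = 58, φ(60) = 16, φ(61) = 60, φ(62) = 30, φ(63) = 36, φ(64) = 32, φ(65) = 48, φ(66) = 20, φ(67) = 66, φ(68) = 32, φ(69) = 44, φ(70) = 24, φ(71) = 70, φ(72) = 24, φ(73) = 72, φ(74) = 36, φ(75) = 40, φ(76) = 36, φ(77) = 60, φ(78) = 24, φ(79) = 78, φ(80) = 32, φ(81) = 54, φ(82) = 40, φ(83) = 82, φ(84) = 24, φ(85) = 64, φ(86) = 42, φ(87) = 56, φ(88) = 40, φ(89) = 88, φ(90) = 24, φ(91) = 72, φ(92) = 44, φ(93) = 60. Summing all 93 values: 2656. (Average order: Σ_{n ≤ x} φ(n) ~ (3/π²) x². For x = 93, (3/π²)·93² ≈ 2628.98.)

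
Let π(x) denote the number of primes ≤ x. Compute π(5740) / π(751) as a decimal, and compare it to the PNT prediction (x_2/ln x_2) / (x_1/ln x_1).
π(5740)/π(751) = 754/133 ≈ 5.6692;  PNT prediction ≈ 5.8472.

π(751) = 133 and π(5740) = 754, so π(5740)/π(751) ≈ 5.6692. The PNT-predicted ratio is (5740/ln(5740)) / (751/ln(751)) ≈ 5.8472. The two agree to within a few percent, as expected.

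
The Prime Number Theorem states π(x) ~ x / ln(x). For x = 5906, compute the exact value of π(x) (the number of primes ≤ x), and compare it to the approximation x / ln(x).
π(5906) = 777;  x/ln(x) ≈ 680.12;  relative error ≈ 12.47%.

Directly count primes up to 5906: π(5906) = 777. The PNT approximation gives 5906/ln(5906) ≈ 5906/8.68372 ≈ 680.12. Relative error (π(x) − x/ln(x)) / π(x) ≈ 12.47%; the approximation is known to undercount slightly (Li(x) is a better estimate).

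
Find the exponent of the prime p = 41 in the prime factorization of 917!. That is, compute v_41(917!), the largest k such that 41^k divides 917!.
v_41(917!) = 22

Legendre's formula: v_p(n!) = Σ_{k ≥ 1} ⌊n / p^k⌋. For p = 41, n = 917, the terms are:
  ⌊917/41^1⌋ = ⌊917/41⌋ = 22
(the next term ⌊917/41^2⌋ = 0, terminating the sum). Summing: v_41(917!) = 22 = 22.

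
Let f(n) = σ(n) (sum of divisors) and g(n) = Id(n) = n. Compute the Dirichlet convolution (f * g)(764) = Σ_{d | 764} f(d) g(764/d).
(σ * Id)(764) = 6511

Divisors of 764: [1, 2, 4, 191, 382, 764]. For each d | 764:
  d = 1: σ(1) · Id(764/1) = 1 · 764 = 764
  d = 2: σ(2) · Id(764/2) = 3 · 382 = 1146
  d = 4: σ(4) · Id(764/4) = 7 · 191 = 1337
  d = 191: σ(191) · Id(764/191) = 192 · 4 = 768
  d = 382: σ(382) · Id(764/382) = 576 · 2 = 1152
  d = 764: σ(764) · Id(764/764) = 1344 · 1 = 1344
Summing: (σ * Id)(764) = 764 + 1146 + 1337 + 768 + 1152 + 1344 = 6511.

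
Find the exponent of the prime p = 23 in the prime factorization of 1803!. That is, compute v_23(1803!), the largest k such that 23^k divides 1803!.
v_23(1803!) = 81

Legendre's formula: v_p(n!) = Σ_{k ≥ 1} ⌊n / p^k⌋. For p = 23, n = 1803, the terms are:
  ⌊1803/23^1⌋ = ⌊1803/23⌋ = 78
  ⌊1803/23^2⌋ = ⌊1803/529⌋ = 3
(the next term ⌊1803/23^3⌋ = 0, terminating the sum). Summing: v_23(1803!) = 78 + 3 = 81.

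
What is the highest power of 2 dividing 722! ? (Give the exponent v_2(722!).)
v_2(722!) = 717

Legendre's formula: v_p(n!) = Σ_{k ≥ 1} ⌊n / p^k⌋. For p = 2, n = 722, the terms are:
  ⌊722/2^1⌋ = ⌊722/2⌋ = 361
  ⌊722/2^2⌋ = ⌊722/4⌋ = 180
  ⌊722/2^3⌋ = ⌊722/8⌋ = 90
  ⌊722/2^4⌋ = ⌊722/16⌋ = 45
  ⌊722/2^5⌋ = ⌊722/32⌋ = 22
  ⌊722/2^6⌋ = ⌊722/64⌋ = 11
  ⌊722/2^7⌋ = ⌊722/128⌋ = 5
  ⌊722/2^8⌋ = ⌊722/256⌋ = 2
  ⌊722/2^9⌋ = ⌊722/512⌋ = 1
(the next term ⌊722/2^10⌋ = 0, terminating the sum). Summing: v_2(722!) = 361 + 180 + 90 + 45 + 22 + 11 + 5 + 2 + 1 = 717.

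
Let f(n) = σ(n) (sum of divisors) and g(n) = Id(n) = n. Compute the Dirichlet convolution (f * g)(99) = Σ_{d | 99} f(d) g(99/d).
(σ * Id)(99) = 782

Divisors of 99: [1, 3, 9, 11, 33, 99]. For each d | 99:
  d = 1: σ(1) · Id(99/1) = 1 · 99 = 99
  d = 3: σ(3) · Id(99/3) = 4 · 33 = 132
  d = 9: σ(9) · Id(99/9) = 13 · 11 = 143
  d = 11: σ(11) · Id(99/11) = 12 · 9 = 108
  d = 33: σ(33) · Id(99/33) = 48 · 3 = 144
  d = 99: σ(99) · Id(99/99) = 156 · 1 = 156
Summing: (σ * Id)(99) = 99 + 132 + 143 + 108 + 144 + 156 = 782.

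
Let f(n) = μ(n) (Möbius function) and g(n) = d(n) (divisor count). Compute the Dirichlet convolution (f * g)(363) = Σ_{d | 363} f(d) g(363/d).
(μ * d)(363) = 1

Divisors of 363: [1, 3, 11, 33, 121, 363]. For each d | 363:
  d = 1: μ(1) · d(363/1) = 1 · 6 = 6
  d = 3: μ(3) · d(363/3) = -1 · 3 = -3
  d = 11: μ(11) · d(363/11) = -1 · 4 = -4
  d = 33: μ(33) · d(363/33) = 1 · 2 = 2
  d = 121: μ(121) · d(363/121) = 0 · 2 = 0
  d = 363: μ(363) · d(363/363) = 0 · 1 = 0
Summing: (μ * d)(363) = 6 + -3 + -4 + 2 + 0 + 0 = 1.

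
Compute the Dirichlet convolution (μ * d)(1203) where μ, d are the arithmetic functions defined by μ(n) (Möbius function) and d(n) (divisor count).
(μ * d)(1203) = 1

Divisors of 1203: [1, 3, 401, 1203]. For each d | 1203:
  d = 1: μ(1) · d(1203/1) = 1 · 4 = 4
  d = 3: μ(3) · d(1203/3) = -1 · 2 = -2
  d = 401: μ(401) · d(1203/401) = -1 · 2 = -2
  d = 1203: μ(1203) · d(1203/1203) = 1 · 1 = 1
Summing: (μ * d)(1203) = 4 + -2 + -2 + 1 = 1.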